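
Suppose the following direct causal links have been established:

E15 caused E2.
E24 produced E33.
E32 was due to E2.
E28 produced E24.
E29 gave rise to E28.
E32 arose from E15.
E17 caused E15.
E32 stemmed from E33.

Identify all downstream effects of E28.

Direct effects: E24.
2 steps out: E33.
3 steps out: E32.
Not reachable from it: E17, E29, E15, E2.

E24, E32, E33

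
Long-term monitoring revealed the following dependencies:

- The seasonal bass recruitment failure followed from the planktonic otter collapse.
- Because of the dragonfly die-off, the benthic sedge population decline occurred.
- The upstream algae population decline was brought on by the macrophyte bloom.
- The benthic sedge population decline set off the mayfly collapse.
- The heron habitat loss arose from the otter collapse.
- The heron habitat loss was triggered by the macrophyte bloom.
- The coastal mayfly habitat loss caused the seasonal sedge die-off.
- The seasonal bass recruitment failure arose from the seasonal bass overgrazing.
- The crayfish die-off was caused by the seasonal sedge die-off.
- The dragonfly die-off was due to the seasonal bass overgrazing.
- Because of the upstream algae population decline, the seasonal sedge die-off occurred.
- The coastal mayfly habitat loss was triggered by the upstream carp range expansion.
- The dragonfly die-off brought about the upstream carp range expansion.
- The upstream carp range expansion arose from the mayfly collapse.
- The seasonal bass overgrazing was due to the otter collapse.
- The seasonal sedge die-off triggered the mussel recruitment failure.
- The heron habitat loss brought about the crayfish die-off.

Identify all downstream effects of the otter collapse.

Direct effects: the seasonal bass overgrazing, the heron habitat loss.
2 steps out: the dragonfly die-off, the seasonal bass recruitment failure, the crayfish die-off.
3 steps out: the benthic sedge population decline, the upstream carp range expansion.
4 steps out: the mayfly collapse, the coastal mayfly habitat loss.
5 steps out: the seasonal sedge die-off.
6 steps out: the mussel recruitment failure.
Not reachable from it: the planktonic otter collapse, the macrophyte bloom, the upstream algae population decline.

the benthic sedge population decline, the coastal mayfly habitat loss, the crayfish die-off, the dragonfly die-off, the heron habitat loss, the mayfly collapse, the mussel recruitment failure, the seasonal bass overgrazing, the seasonal bass recruitment failure, the seasonal sedge die-off, the upstream carp range expansion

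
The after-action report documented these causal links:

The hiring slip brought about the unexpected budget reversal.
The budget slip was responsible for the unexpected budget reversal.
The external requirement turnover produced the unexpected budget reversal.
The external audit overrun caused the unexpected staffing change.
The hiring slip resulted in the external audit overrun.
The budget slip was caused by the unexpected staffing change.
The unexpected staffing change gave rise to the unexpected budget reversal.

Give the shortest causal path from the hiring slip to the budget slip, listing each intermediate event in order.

the hiring slip → the external audit overrun → the unexpected staffing change → the budget slip

the hiring slip → the external audit overrun
the external audit overrun → the unexpected staffing change
the unexpected staffing change → the budget slip
Length: 3 steps.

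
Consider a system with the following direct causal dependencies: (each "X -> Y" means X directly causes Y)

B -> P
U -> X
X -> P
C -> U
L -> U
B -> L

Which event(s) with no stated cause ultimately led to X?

Tracing upstream from X: X ← U ← L ← B.
A separate upstream branch: X ← U ← C.
Each of those chain origins has no stated cause.

B, C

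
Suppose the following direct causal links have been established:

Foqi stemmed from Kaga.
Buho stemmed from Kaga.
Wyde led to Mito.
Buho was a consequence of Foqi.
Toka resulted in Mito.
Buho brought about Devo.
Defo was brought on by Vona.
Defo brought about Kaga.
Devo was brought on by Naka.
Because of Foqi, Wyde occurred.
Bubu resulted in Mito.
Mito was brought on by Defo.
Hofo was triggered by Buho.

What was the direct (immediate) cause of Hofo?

Buho

Upstream contributors include Vona, Defo, Kaga, Foqi, but only Buho feeds directly into Hofo.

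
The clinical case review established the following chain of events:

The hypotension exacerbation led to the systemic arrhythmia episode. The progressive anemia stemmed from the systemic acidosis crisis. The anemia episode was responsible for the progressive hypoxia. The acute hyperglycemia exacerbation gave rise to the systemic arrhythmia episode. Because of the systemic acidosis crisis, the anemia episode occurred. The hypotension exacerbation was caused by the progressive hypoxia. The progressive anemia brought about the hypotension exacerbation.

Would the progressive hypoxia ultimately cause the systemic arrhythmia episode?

There is a causal chain: the progressive hypoxia → the hypotension exacerbation → the systemic arrhythmia episode.

Yes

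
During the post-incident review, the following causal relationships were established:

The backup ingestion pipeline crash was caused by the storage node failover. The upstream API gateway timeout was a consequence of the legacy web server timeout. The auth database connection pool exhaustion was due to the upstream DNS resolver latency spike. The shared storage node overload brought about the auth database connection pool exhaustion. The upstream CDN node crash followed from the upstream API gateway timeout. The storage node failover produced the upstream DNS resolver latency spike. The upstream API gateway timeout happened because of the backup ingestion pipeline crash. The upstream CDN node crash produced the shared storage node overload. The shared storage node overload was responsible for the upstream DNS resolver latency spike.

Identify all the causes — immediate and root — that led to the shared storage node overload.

Immediate cause of the shared storage node overload: the upstream CDN node crash.
Further upstream: the storage node failover, the legacy web server timeout, the backup ingestion pipeline crash, the upstream API gateway timeout.

the backup ingestion pipeline crash, the legacy web server timeout, the storage node failover, the upstream API gateway timeout, the upstream CDN node crash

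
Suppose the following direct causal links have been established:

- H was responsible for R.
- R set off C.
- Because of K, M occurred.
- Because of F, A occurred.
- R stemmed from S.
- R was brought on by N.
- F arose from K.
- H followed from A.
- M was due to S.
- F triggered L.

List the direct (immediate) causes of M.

K, S → M with nothing further upstream stated.

K, S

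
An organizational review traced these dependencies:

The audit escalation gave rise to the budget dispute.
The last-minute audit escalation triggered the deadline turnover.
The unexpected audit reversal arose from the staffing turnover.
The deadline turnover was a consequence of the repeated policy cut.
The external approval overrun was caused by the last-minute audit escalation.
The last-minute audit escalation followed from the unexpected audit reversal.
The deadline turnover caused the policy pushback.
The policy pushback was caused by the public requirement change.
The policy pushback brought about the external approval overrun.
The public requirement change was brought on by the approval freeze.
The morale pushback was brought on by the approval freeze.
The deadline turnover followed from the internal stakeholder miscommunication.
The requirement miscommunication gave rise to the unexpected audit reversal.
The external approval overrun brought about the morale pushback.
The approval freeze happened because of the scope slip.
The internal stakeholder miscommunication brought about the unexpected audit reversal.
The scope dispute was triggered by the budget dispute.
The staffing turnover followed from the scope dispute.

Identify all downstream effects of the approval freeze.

Direct effects: the public requirement change, the morale pushback.
2 steps out: the policy pushback.
3 steps out: the external approval overrun.
Not reachable from it: the repeated policy cut, the audit escalation, the budget dispute, the scope slip, the scope dispute, the requirement miscommunication, the internal stakeholder miscommunication, the staffing turnover, the unexpected audit reversal, the last-minute audit escalation, the deadline turnover.

the external approval overrun, the morale pushback, the policy pushback, the public requirement change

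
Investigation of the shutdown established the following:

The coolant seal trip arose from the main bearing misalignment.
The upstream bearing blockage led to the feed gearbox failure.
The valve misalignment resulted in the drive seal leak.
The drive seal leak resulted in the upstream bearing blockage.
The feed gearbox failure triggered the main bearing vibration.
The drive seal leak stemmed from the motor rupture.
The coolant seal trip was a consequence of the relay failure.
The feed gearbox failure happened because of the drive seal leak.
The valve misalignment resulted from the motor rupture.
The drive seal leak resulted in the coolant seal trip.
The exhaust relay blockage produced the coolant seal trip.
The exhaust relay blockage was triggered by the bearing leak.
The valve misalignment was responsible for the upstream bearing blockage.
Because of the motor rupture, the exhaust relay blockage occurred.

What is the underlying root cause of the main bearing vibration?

Tracing upstream from the main bearing vibration: the main bearing vibration ← the feed gearbox failure ← the drive seal leak ← the motor rupture.
The motor rupture has no stated cause, so it is the root.

the motor rupture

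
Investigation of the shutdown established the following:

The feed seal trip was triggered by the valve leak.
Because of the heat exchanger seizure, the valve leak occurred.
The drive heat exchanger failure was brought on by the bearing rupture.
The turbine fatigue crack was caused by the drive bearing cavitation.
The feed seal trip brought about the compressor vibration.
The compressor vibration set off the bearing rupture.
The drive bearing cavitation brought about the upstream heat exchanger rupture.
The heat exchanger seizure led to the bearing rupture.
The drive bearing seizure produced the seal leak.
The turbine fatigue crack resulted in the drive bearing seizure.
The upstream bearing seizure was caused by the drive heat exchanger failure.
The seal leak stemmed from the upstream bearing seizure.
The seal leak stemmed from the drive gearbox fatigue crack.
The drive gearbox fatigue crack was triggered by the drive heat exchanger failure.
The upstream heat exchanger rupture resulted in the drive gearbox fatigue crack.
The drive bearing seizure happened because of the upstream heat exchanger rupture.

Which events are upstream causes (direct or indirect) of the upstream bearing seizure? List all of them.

the bearing rupture, the compressor vibration, the drive heat exchanger failure, the feed seal trip, the heat exchanger seizure, the valve leak

Immediate cause of the upstream bearing seizure: the drive heat exchanger failure.
Further upstream: the heat exchanger seizure, the valve leak, the feed seal trip, the compressor vibration, the bearing rupture.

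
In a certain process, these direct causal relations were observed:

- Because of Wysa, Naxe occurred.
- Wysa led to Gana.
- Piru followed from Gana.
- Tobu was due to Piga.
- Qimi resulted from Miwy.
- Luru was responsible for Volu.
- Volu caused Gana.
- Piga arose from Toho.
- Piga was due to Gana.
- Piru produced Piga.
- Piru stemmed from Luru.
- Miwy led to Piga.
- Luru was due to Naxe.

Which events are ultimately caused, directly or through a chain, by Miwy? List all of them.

Direct effects: Qimi, Piga.
2 steps out: Tobu.
Not reachable from it: Wysa, Naxe, Luru, Volu, Gana, Toho, Piru.

Piga, Qimi, Tobu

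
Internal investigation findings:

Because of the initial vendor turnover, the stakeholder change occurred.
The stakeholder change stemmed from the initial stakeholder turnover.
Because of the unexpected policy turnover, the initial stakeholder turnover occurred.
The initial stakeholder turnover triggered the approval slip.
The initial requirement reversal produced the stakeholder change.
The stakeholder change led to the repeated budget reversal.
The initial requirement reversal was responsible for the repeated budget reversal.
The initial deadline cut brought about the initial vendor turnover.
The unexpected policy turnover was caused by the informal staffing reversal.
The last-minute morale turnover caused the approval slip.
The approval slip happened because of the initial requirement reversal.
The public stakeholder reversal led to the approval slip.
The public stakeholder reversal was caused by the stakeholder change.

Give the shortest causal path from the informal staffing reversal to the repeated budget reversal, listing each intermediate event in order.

the informal staffing reversal → the unexpected policy turnover
the unexpected policy turnover → the initial stakeholder turnover
the initial stakeholder turnover → the stakeholder change
the stakeholder change → the repeated budget reversal
Length: 4 steps.

the informal staffing reversal → the unexpected policy turnover → the initial stakeholder turnover → the stakeholder change → the repeated budget reversal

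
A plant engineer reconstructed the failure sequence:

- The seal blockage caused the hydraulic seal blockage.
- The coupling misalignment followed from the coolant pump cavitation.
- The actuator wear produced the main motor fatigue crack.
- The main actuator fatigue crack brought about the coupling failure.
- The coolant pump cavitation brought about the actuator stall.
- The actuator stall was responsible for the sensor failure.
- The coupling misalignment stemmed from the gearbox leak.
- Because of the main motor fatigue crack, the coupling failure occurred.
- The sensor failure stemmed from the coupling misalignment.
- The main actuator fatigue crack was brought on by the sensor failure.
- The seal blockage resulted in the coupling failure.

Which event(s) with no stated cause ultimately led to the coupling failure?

the actuator wear, the coolant pump cavitation, the gearbox leak, the seal blockage

Tracing upstream from the coupling failure: the coupling failure ← the main actuator fatigue crack ← the sensor failure ← the coupling misalignment ← the gearbox leak.
A separate upstream branch: the coupling failure ← the seal blockage.
A separate upstream branch: the coupling failure ← the main actuator fatigue crack ← the sensor failure ← the actuator stall ← the coolant pump cavitation.
A separate upstream branch: the coupling failure ← the main motor fatigue crack ← the actuator wear.
Each of those chain origins has no stated cause.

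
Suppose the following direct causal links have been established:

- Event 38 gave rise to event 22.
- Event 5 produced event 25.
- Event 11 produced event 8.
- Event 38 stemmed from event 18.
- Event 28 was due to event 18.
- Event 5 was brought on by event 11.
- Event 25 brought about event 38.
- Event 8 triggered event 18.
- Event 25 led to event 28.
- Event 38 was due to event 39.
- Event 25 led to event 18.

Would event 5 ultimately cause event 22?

Yes

There is a causal chain: event 5 → event 25 → event 38 → event 22.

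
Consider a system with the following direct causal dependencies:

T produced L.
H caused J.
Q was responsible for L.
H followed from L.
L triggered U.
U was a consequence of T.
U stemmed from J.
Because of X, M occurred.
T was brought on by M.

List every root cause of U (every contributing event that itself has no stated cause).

Q, X

Tracing upstream from U: U ← T ← M ← X.
A separate upstream branch: U ← L ← Q.
Each of those chain origins has no stated cause.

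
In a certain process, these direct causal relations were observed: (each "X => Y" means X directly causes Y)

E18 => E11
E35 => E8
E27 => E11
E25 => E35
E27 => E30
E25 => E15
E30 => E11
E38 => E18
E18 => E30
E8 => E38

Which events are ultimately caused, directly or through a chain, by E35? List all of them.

E11, E18, E30, E38, E8

Direct effects: E8.
2 steps out: E38.
3 steps out: E18.
4 steps out: E30, E11.
Not reachable from it: E27, E25, E15.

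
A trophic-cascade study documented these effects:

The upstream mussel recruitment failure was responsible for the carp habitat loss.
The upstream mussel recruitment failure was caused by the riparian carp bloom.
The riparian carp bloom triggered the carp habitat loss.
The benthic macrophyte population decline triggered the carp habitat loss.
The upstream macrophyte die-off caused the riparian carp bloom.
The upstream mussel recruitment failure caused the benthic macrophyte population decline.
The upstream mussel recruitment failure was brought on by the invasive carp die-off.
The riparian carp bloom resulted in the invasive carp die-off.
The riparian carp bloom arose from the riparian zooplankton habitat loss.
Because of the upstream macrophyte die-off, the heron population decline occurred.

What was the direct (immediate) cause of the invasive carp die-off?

the riparian carp bloom

Upstream contributors include the riparian zooplankton habitat loss, the upstream macrophyte die-off, but only the riparian carp bloom feeds directly into the invasive carp die-off.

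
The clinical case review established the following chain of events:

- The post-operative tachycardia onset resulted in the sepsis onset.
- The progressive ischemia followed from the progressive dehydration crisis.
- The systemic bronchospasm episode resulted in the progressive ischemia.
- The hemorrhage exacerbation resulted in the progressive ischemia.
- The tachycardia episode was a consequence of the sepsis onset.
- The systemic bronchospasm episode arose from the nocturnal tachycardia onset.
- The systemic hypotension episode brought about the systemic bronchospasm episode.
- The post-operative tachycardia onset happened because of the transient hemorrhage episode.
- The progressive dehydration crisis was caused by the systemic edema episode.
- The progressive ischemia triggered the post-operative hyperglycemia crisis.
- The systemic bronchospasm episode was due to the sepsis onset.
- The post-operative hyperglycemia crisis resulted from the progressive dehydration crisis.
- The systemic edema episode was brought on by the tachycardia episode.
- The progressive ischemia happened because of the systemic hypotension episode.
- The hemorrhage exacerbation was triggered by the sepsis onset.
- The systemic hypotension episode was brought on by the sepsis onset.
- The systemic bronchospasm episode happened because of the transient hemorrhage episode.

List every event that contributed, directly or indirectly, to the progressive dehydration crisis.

Immediate cause of the progressive dehydration crisis: the systemic edema episode.
Further upstream: the transient hemorrhage episode, the post-operative tachycardia onset, the sepsis onset, the tachycardia episode.

the post-operative tachycardia onset, the sepsis onset, the systemic edema episode, the tachycardia episode, the transient hemorrhage episode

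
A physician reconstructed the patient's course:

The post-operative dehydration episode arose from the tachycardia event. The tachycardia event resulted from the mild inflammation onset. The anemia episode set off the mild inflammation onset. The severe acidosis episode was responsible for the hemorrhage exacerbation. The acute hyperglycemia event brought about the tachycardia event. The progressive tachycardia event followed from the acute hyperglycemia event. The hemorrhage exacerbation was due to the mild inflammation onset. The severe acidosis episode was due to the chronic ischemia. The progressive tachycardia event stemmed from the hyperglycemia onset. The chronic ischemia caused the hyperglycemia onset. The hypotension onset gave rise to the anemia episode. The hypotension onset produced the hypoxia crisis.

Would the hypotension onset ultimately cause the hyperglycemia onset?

No

The hypotension onset leads to the anemia episode, the hypoxia crisis, the mild inflammation onset, the tachycardia event, the hemorrhage exacerbation, the post-operative dehydration episode; the hyperglycemia onset is not among them.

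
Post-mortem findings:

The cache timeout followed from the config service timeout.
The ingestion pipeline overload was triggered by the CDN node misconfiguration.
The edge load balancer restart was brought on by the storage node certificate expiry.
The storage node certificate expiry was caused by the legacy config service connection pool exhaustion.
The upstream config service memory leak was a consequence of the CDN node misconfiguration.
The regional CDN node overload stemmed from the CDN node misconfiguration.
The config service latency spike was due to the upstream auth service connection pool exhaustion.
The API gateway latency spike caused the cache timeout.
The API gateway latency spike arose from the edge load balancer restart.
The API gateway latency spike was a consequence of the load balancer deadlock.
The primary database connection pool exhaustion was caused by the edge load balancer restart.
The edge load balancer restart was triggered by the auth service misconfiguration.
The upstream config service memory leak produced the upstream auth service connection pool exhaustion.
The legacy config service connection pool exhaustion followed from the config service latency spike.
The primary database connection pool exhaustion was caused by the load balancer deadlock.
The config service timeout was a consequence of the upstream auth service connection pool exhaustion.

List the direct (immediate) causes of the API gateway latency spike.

the edge load balancer restart, the load balancer deadlock

Upstream contributors include the CDN node misconfiguration, the upstream config service memory leak, the upstream auth service connection pool exhaustion, the config service latency spike, the legacy config service connection pool exhaustion, the storage node certificate expiry, the auth service misconfiguration, but only the edge load balancer restart, the load balancer deadlock feed directly into the API gateway latency spike.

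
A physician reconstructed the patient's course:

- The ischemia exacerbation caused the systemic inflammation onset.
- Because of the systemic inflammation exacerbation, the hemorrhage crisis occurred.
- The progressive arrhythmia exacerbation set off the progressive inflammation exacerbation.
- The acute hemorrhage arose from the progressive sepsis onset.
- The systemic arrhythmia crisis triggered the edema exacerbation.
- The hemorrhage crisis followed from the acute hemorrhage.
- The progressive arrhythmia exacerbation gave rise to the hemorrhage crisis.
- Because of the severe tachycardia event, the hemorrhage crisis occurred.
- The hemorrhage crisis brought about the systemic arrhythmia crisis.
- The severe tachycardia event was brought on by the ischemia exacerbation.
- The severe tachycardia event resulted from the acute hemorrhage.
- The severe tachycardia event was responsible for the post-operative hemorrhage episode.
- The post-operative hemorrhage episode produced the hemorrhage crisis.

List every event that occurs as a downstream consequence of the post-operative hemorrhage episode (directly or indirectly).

the edema exacerbation, the hemorrhage crisis, the systemic arrhythmia crisis

Direct effects: the hemorrhage crisis.
2 steps out: the systemic arrhythmia crisis.
3 steps out: the edema exacerbation.
Not reachable from it: the ischemia exacerbation, the progressive arrhythmia exacerbation, the progressive inflammation exacerbation, the systemic inflammation onset, the systemic inflammation exacerbation, the progressive sepsis onset, the acute hemorrhage, the severe tachycardia event.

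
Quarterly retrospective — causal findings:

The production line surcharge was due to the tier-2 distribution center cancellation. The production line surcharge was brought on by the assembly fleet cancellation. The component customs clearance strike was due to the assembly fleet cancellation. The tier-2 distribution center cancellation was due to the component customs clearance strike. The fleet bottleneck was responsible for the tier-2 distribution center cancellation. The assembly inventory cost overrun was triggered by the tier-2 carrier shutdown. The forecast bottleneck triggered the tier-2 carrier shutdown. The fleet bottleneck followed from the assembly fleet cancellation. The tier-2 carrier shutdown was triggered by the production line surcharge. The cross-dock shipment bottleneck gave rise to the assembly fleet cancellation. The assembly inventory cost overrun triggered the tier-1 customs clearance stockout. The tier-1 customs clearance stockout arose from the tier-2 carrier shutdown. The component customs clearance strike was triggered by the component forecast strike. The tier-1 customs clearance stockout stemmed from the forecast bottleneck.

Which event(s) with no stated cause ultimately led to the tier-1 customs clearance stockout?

the component forecast strike, the cross-dock shipment bottleneck, the forecast bottleneck

Tracing upstream from the tier-1 customs clearance stockout: the tier-1 customs clearance stockout ← the tier-2 carrier shutdown ← the production line surcharge ← the assembly fleet cancellation ← the cross-dock shipment bottleneck.
A separate upstream branch: the tier-1 customs clearance stockout ← the tier-2 carrier shutdown ← the production line surcharge ← the tier-2 distribution center cancellation ← the component customs clearance strike ← the component forecast strike.
A separate upstream branch: the tier-1 customs clearance stockout ← the forecast bottleneck.
Each of those chain origins has no stated cause.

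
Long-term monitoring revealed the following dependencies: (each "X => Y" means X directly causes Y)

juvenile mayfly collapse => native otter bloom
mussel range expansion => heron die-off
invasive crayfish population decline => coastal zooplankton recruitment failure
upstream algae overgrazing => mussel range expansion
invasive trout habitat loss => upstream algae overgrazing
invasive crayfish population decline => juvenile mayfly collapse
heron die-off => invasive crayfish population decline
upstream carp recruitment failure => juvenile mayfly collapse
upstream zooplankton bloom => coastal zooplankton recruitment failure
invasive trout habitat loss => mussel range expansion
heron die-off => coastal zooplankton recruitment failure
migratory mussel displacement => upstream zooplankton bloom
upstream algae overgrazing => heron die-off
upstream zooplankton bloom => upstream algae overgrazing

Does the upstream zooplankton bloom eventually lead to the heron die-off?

There is a causal chain: the upstream zooplankton bloom → the upstream algae overgrazing → the heron die-off.

Yes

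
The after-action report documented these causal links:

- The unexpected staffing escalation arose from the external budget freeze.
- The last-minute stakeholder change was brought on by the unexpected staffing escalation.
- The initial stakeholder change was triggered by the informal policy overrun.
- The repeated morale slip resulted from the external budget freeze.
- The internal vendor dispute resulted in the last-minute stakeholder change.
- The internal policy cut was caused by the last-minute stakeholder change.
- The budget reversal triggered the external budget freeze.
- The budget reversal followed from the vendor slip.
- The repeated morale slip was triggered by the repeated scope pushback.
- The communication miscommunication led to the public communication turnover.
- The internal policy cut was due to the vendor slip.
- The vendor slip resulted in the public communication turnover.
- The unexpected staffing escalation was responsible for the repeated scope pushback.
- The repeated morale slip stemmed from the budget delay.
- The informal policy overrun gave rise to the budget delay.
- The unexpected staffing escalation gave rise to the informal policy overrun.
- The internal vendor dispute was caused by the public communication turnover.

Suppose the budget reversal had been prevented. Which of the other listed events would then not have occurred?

Downstream of the budget reversal: the external budget freeze, the unexpected staffing escalation, the repeated scope pushback, the informal policy overrun, the initial stakeholder change, the budget delay, the repeated morale slip, the last-minute stakeholder change, the internal policy cut.
Of those, still caused via another path: the last-minute stakeholder change, the internal policy cut.
The remainder have no surviving cause.

the budget delay, the external budget freeze, the informal policy overrun, the initial stakeholder change, the repeated morale slip, the repeated scope pushback, the unexpected staffing escalation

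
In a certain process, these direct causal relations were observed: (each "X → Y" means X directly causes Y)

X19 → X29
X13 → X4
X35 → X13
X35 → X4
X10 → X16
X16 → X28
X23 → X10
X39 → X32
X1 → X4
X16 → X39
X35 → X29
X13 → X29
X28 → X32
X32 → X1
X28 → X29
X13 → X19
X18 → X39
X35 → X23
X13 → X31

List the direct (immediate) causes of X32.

Upstream contributors include X35, X23, X10, X16, X18, but only X28, X39 feed directly into X32.

X28, X39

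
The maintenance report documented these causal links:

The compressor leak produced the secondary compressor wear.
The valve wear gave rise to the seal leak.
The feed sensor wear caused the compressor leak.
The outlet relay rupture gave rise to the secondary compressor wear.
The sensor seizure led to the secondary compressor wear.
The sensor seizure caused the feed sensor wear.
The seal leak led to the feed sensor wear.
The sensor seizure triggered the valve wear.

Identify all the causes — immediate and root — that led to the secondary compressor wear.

the compressor leak, the feed sensor wear, the outlet relay rupture, the seal leak, the sensor seizure, the valve wear

Immediate causes of the secondary compressor wear: the sensor seizure, the compressor leak, the outlet relay rupture.
Further upstream: the valve wear, the seal leak, the feed sensor wear.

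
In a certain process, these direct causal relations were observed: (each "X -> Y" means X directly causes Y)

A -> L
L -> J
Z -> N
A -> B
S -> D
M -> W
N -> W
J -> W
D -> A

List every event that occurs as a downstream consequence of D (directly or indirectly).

A, B, J, L, W

Direct effects: A.
2 steps out: L, B.
3 steps out: J.
4 steps out: W.
Not reachable from it: S, Z, N, M.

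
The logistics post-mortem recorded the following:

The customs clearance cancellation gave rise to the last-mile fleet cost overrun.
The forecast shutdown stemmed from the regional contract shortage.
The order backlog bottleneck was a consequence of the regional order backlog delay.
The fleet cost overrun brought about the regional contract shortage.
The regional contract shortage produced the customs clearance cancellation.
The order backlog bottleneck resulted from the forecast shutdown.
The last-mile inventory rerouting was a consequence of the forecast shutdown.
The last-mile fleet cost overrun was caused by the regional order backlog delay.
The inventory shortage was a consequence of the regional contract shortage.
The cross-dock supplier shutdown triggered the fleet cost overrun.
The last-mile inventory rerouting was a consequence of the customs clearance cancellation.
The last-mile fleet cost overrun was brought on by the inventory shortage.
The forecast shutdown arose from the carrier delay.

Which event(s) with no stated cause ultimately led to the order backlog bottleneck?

Tracing upstream from the order backlog bottleneck: the order backlog bottleneck ← the forecast shutdown ← the regional contract shortage ← the fleet cost overrun ← the cross-dock supplier shutdown.
A separate upstream branch: the order backlog bottleneck ← the regional order backlog delay.
A separate upstream branch: the order backlog bottleneck ← the forecast shutdown ← the carrier delay.
Each of those chain origins has no stated cause.

the carrier delay, the cross-dock supplier shutdown, the regional order backlog delay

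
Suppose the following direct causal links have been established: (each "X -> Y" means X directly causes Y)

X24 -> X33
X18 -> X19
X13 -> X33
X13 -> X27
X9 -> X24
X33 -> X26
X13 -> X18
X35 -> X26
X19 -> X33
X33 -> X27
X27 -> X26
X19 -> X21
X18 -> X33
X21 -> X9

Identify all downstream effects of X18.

X19, X21, X24, X26, X27, X33, X9

Direct effects: X19, X33.
2 steps out: X21, X27, X26.
3 steps out: X9.
4 steps out: X24.
Not reachable from it: X13, X35.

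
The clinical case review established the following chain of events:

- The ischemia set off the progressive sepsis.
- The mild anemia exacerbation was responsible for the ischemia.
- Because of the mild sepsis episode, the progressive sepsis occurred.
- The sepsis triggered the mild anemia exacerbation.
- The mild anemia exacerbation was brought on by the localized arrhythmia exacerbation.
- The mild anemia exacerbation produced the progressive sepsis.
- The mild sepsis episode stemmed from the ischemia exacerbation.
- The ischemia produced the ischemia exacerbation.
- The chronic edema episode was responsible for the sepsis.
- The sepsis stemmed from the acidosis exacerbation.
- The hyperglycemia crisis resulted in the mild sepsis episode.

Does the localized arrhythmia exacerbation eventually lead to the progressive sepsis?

Yes

There is a causal chain: the localized arrhythmia exacerbation → the mild anemia exacerbation → the progressive sepsis.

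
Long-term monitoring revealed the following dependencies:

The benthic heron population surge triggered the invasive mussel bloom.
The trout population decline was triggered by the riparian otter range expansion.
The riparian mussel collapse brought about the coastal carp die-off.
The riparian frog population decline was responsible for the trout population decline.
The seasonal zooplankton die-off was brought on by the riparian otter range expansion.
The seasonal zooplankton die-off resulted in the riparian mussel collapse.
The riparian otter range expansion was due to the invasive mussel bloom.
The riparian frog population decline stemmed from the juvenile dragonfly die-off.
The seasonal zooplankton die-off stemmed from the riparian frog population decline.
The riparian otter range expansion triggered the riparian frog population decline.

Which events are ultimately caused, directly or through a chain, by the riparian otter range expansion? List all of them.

the coastal carp die-off, the riparian frog population decline, the riparian mussel collapse, the seasonal zooplankton die-off, the trout population decline

Direct effects: the riparian frog population decline, the seasonal zooplankton die-off, the trout population decline.
2 steps out: the riparian mussel collapse.
3 steps out: the coastal carp die-off.
Not reachable from it: the benthic heron population surge, the invasive mussel bloom, the juvenile dragonfly die-off.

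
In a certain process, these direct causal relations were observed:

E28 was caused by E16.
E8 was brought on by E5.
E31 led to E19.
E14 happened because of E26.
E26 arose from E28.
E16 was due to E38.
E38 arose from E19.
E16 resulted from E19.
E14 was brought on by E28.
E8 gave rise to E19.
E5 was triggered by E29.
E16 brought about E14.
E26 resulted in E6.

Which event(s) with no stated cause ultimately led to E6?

E29, E31

Tracing upstream from E6: E6 ← E26 ← E28 ← E16 ← E19 ← E8 ← E5 ← E29.
A separate upstream branch: E6 ← E26 ← E28 ← E16 ← E19 ← E31.
Each of those chain origins has no stated cause.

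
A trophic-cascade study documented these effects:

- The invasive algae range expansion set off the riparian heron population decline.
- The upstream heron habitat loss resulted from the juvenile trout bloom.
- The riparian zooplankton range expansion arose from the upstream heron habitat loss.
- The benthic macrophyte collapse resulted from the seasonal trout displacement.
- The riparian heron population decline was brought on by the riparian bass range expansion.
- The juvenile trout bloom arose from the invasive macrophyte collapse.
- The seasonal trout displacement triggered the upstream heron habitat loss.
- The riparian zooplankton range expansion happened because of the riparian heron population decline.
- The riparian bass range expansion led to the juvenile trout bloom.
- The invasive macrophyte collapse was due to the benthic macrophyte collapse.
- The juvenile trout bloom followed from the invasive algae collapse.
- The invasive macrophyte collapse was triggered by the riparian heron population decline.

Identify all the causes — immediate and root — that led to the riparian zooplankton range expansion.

Immediate causes of the riparian zooplankton range expansion: the riparian heron population decline, the upstream heron habitat loss.
Further upstream: the riparian bass range expansion, the seasonal trout displacement, the invasive algae range expansion, the benthic macrophyte collapse, the invasive macrophyte collapse, the invasive algae collapse, the juvenile trout bloom.

the benthic macrophyte collapse, the invasive algae collapse, the invasive algae range expansion, the invasive macrophyte collapse, the juvenile trout bloom, the riparian bass range expansion, the riparian heron population decline, the seasonal trout displacement, the upstream heron habitat loss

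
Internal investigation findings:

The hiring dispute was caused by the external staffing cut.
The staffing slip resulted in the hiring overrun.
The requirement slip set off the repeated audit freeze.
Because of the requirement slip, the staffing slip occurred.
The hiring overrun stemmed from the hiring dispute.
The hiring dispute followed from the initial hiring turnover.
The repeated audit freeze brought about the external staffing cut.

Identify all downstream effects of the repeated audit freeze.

the external staffing cut, the hiring dispute, the hiring overrun

Direct effects: the external staffing cut.
2 steps out: the hiring dispute.
3 steps out: the hiring overrun.
Not reachable from it: the requirement slip, the staffing slip, the initial hiring turnover.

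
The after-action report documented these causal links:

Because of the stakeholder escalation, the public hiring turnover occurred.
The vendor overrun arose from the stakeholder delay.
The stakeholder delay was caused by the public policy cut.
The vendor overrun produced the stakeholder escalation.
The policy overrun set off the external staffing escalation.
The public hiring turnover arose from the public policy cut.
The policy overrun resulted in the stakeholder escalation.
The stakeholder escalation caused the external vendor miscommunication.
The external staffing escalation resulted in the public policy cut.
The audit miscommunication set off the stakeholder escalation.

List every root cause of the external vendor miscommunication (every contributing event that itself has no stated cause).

Tracing upstream from the external vendor miscommunication: the external vendor miscommunication ← the stakeholder escalation ← the policy overrun.
A separate upstream branch: the external vendor miscommunication ← the stakeholder escalation ← the audit miscommunication.
Each of those chain origins has no stated cause.

the audit miscommunication, the policy overrun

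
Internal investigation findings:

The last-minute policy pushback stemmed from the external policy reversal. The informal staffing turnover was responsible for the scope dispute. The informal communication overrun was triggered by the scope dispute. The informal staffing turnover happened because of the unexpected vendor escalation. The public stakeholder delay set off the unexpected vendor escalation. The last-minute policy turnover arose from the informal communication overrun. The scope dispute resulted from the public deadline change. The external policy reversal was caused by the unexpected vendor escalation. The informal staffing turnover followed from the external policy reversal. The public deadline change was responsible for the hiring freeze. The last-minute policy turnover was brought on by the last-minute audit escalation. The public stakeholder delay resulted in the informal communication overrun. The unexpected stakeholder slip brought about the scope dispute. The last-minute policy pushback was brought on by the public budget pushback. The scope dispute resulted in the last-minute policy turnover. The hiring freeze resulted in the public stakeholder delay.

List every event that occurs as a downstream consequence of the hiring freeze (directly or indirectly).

the external policy reversal, the informal communication overrun, the informal staffing turnover, the last-minute policy pushback, the last-minute policy turnover, the public stakeholder delay, the scope dispute, the unexpected vendor escalation

Direct effects: the public stakeholder delay.
2 steps out: the unexpected vendor escalation, the informal communication overrun.
3 steps out: the external policy reversal, the informal staffing turnover, the last-minute policy turnover.
4 steps out: the last-minute policy pushback, the scope dispute.
Not reachable from it: the unexpected stakeholder slip, the public deadline change, the public budget pushback, the last-minute audit escalation.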